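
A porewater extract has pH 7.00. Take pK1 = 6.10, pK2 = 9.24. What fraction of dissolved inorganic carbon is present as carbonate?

α₂ = 1 / (1 + [H⁺]/K2 + [H⁺]²/(K1K2)) = 1 / (1 + 10^+2.24 + 10^+1.34)
   = 1 / (1 + 173.78 + 21.878) = 1/196.66 = 0.005085

α₂ = 0.00508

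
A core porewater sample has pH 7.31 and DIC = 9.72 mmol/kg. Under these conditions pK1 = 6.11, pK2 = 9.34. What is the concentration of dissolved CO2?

α₀ = 1 / (1 + K1/[H⁺] + K1K2/[H⁺]²) = 1 / (1 + 10^+1.20 + 10^-0.83)
   = 1 / (1 + 15.849 + 0.14791) = 1/16.997 = 0.05883
[CO2*] = α₀ × DIC = 0.05883 × 9.72 = 0.572 mmol/kg

[CO2*] = 0.572 mmol/kg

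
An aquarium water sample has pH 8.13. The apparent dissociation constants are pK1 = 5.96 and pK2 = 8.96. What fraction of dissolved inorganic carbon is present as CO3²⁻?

α₂ = 1 / (1 + [H⁺]/K2 + [H⁺]²/(K1K2)) = 1 / (1 + 10^+0.83 + 10^-1.34)
   = 1 / (1 + 6.7608 + 0.045709) = 1/7.8065 = 0.1281

α₂ = 0.128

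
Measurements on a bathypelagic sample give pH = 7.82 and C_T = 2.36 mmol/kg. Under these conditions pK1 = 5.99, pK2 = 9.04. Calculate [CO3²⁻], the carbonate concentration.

[CO3²⁻] = 0.132 mmol/kg

α₂ = 1 / (1 + [H⁺]/K2 + [H⁺]²/(K1K2)) = 1 / (1 + 10^+1.22 + 10^-0.61)
   = 1 / (1 + 16.596 + 0.24547) = 1/17.841 = 0.05605
[CO3²⁻] = α₂ × DIC = 0.05605 × 2.36 = 0.132 mmol/kg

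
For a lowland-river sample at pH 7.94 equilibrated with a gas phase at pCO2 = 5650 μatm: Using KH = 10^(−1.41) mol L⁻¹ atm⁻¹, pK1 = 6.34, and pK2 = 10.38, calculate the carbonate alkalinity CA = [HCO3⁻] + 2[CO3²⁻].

CA = 8.81 mmol/L

[CO2*] = KH · pCO2 = 10^(−1.41) × 5650×10^-6 = 2.198×10^-4 mol/L
α₀ = 1/(1 + K1/[H⁺] + K1K2/[H⁺]²) = 1/(1 + 10^+1.60 + 10^-0.84) = 0.02442
DIC = [CO2*]/α₀ = 2.198×10^-4 / 0.02442 = 9.002 mmol/L
CA = (α₁ + 2α₂)·DIC = (0.9721 + 2×0.003529) × 9.002 = 8.81 mmol/L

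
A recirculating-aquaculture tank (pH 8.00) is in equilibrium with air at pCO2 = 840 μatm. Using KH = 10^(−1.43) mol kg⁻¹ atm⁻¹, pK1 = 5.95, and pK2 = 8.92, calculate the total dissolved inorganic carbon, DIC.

[CO2*] = KH · pCO2 = 10^(−1.43) × 840×10^-6 = 3.121×10^-5 mol/kg
α₀ = 1/(1 + K1/[H⁺] + K1K2/[H⁺]²) = 1/(1 + 10^+2.05 + 10^+1.13) = 0.007893
DIC = [CO2*]/α₀ = 3.121×10^-5 / 0.007893 = 3.95 mmol/kg

DIC = 3.95 mmol/kg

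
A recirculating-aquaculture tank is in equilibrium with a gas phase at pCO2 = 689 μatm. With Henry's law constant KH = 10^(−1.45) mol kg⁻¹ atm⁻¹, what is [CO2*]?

KH = 10^(−1.45) = 3.548×10^-2 mol kg⁻¹ atm⁻¹
[CO2*] = KH · pCO2 = 3.548×10^-2 × 689×10^-6 atm = 2.44×10^-5 mol/kg

[CO2*] = 24.4 μmol/kg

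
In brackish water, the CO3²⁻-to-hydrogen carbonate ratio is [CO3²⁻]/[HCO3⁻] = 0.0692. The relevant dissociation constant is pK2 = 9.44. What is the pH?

From K2 = [H⁺][CO3²⁻]/[HCO3⁻]:  pH = pK2 + log₁₀([CO3²⁻]/[HCO3⁻])
log₁₀(0.0692) = -1.160
pH = 9.44 + (-1.160) = 8.28

pH = 8.28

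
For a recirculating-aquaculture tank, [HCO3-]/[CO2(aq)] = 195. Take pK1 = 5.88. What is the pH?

pH = 8.17

From K1 = [H⁺][HCO3-]/[CO2(aq)]:  pH = pK1 + log₁₀([HCO3-]/[CO2(aq)])
log₁₀(195) = +2.290
pH = 5.88 + (+2.290) = 8.17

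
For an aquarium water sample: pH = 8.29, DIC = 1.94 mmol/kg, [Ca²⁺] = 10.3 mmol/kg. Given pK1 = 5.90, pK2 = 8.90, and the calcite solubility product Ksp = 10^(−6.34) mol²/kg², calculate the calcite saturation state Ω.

Ω = 8.59

α₂ = 1 / (1 + [H⁺]/K2 + [H⁺]²/(K1K2)) = 1 / (1 + 10^+0.61 + 10^-1.78)
   = 1 / (1 + 4.0738 + 0.016596) = 1/5.0904 = 0.1964
[CO3²⁻] = α₂ × DIC = 0.1964 × 1.94 = 0.3811 mmol/kg
Ksp = 10^(−6.34) = 4.571×10^-7
Ω = [Ca²⁺][CO3²⁻]/Ksp = (10.3×10^-3)(3.811×10^-4) / 4.571×10^-7 = 8.59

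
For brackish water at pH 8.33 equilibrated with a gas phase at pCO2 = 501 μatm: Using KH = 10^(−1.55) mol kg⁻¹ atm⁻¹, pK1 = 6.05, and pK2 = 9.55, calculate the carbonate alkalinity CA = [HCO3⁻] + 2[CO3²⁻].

[CO2*] = KH · pCO2 = 10^(−1.55) × 501×10^-6 = 1.412×10^-5 mol/kg
α₀ = 1/(1 + K1/[H⁺] + K1K2/[H⁺]²) = 1/(1 + 10^+2.28 + 10^+1.06) = 0.004925
DIC = [CO2*]/α₀ = 1.412×10^-5 / 0.004925 = 2.867 mmol/kg
CA = (α₁ + 2α₂)·DIC = (0.9385 + 2×0.05655) × 2.867 = 3.01 mmol/kg

CA = 3.01 mmol/kg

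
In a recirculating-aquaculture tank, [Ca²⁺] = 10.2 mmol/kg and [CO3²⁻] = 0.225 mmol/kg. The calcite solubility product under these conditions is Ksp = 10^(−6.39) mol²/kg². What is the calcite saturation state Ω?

Ksp = 10^(−6.39) = 4.074×10^-7
Ω = [Ca²⁺][CO3²⁻]/Ksp = (10.2×10^-3)(0.225×10^-3) / 4.074×10^-7 = 5.63

Ω = 5.63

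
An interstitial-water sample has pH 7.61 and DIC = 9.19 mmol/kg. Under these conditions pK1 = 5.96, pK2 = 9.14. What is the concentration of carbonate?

[CO3²⁻] = 0.258 mmol/kg

α₂ = 1 / (1 + [H⁺]/K2 + [H⁺]²/(K1K2)) = 1 / (1 + 10^+1.53 + 10^-0.12)
   = 1 / (1 + 33.884 + 0.75858) = 1/35.643 = 0.02806
[CO3²⁻] = α₂ × DIC = 0.02806 × 9.19 = 0.258 mmol/kg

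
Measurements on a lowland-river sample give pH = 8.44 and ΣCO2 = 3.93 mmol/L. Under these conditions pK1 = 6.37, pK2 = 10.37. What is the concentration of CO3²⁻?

[CO3²⁻] = 0.0453 mmol/L

α₂ = 1 / (1 + [H⁺]/K2 + [H⁺]²/(K1K2)) = 1 / (1 + 10^+1.93 + 10^-0.14)
   = 1 / (1 + 85.114 + 0.72444) = 1/86.838 = 0.01152
[CO3²⁻] = α₂ × DIC = 0.01152 × 3.93 = 0.0453 mmol/L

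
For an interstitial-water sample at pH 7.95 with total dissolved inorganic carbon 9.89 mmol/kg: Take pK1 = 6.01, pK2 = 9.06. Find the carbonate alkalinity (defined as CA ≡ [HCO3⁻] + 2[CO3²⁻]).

CA = 10.5 mmol/kg

CA = [HCO3⁻] + 2[CO3²⁻] = (α₁ + 2α₂)·DIC
At pH 7.95: [H⁺]/K1 = 10^-1.94 = 0.011482, K2/[H⁺] = 10^-1.11 = 0.077625
α₁ = 1/(1 + 0.011482 + 0.077625) = 1/1.0891 = 0.9182; α₂ = α₁·K2/[H⁺] = 0.07127
α₁ + 2α₂ = 1.0607
CA = 1.0607 × 9.89 = 10.5 mmol/kg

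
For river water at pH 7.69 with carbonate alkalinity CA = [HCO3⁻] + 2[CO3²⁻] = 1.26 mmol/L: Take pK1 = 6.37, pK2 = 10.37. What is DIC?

DIC = 1.32 mmol/L

CA = [HCO3⁻] + 2[CO3²⁻] = (α₁ + 2α₂)·DIC
At pH 7.69: [H⁺]/K1 = 10^-1.32 = 0.047863, K2/[H⁺] = 10^-2.68 = 0.0020893
α₁ = 1/(1 + 0.047863 + 0.0020893) = 1/1.0500 = 0.9524; α₂ = α₁·K2/[H⁺] = 0.001990
α₁ + 2α₂ = 0.9564
DIC = CA / (α₁ + 2α₂) = 1.26 / 0.9564 = 1.32 mmol/L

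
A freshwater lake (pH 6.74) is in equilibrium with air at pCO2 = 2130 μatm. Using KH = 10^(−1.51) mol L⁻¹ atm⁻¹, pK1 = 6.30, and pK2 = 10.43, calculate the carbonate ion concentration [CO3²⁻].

[CO3²⁻] = 0.0370 μmol/L

[CO2*] = KH · pCO2 = 10^(−1.51) × 2130×10^-6 = 6.582×10^-5 mol/L
α₀ = 1/(1 + K1/[H⁺] + K1K2/[H⁺]²) = 1/(1 + 10^+0.44 + 10^-3.25) = 0.2663
DIC = [CO2*]/α₀ = 6.582×10^-5 / 0.2663 = 0.2472 mmol/L
[CO3²⁻] = α₂·DIC; α₂ = 0.0001498, so [CO3²⁻] = 0.0001498 × 0.2472 = 3.70×10^-5 mmol/L = 0.0370 μmol/L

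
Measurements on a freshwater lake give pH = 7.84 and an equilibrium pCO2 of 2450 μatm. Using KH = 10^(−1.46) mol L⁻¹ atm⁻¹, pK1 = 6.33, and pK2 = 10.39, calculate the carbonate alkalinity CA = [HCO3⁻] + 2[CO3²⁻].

[CO2*] = KH · pCO2 = 10^(−1.46) × 2450×10^-6 = 8.495×10^-5 mol/L
α₀ = 1/(1 + K1/[H⁺] + K1K2/[H⁺]²) = 1/(1 + 10^+1.51 + 10^-1.04) = 0.02989
DIC = [CO2*]/α₀ = 8.495×10^-5 / 0.02989 = 2.842 mmol/L
CA = (α₁ + 2α₂)·DIC = (0.9674 + 2×0.002726) × 2.842 = 2.76 mmol/L

CA = 2.76 mmol/L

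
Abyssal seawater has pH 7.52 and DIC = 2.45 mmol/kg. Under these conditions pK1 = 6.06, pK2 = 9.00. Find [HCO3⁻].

α₁ = 1 / (1 + [H⁺]/K1 + K2/[H⁺]) = 1 / (1 + 10^-1.46 + 10^-1.48)
   = 1 / (1 + 0.034674 + 0.033113) = 1/1.0678 = 0.9365
[HCO3⁻] = α₁ × DIC = 0.9365 × 2.45 = 2.29 mmol/kg

[HCO3⁻] = 2.29 mmol/kg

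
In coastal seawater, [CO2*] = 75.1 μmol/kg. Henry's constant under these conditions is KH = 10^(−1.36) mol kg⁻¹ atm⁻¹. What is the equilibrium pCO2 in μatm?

pCO2 = 1720 μatm

KH = 10^(−1.36) = 4.365×10^-2 mol kg⁻¹ atm⁻¹
pCO2 = [CO2*]/KH = 75.1×10^-6 / 4.365×10^-2 = 1.72×10^-3 atm = 1720 μatm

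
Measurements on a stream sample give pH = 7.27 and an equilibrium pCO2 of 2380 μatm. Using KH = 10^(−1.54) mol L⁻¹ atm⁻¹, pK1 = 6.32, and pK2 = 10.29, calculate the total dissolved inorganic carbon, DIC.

[CO2*] = KH · pCO2 = 10^(−1.54) × 2380×10^-6 = 6.864×10^-5 mol/L
α₀ = 1/(1 + K1/[H⁺] + K1K2/[H⁺]²) = 1/(1 + 10^+0.95 + 10^-2.07) = 0.1008
DIC = [CO2*]/α₀ = 6.864×10^-5 / 0.1008 = 0.681 mmol/L

DIC = 0.681 mmol/L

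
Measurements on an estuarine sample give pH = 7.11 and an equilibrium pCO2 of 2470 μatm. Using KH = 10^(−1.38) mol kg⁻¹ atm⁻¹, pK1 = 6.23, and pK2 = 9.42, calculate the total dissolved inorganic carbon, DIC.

DIC = 0.888 mmol/kg

[CO2*] = KH · pCO2 = 10^(−1.38) × 2470×10^-6 = 1.030×10^-4 mol/kg
α₀ = 1/(1 + K1/[H⁺] + K1K2/[H⁺]²) = 1/(1 + 10^+0.88 + 10^-1.43) = 0.1160
DIC = [CO2*]/α₀ = 1.030×10^-4 / 0.1160 = 0.888 mmol/kg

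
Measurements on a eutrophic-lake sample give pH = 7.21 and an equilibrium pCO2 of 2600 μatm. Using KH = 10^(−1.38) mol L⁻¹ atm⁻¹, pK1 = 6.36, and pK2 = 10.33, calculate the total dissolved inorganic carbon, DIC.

DIC = 0.876 mmol/L

[CO2*] = KH · pCO2 = 10^(−1.38) × 2600×10^-6 = 1.084×10^-4 mol/L
α₀ = 1/(1 + K1/[H⁺] + K1K2/[H⁺]²) = 1/(1 + 10^+0.85 + 10^-2.27) = 0.1237
DIC = [CO2*]/α₀ = 1.084×10^-4 / 0.1237 = 0.876 mmol/L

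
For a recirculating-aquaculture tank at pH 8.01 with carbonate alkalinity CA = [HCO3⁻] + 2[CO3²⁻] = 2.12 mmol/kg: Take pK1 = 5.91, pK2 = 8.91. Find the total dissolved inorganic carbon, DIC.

DIC = 1.92 mmol/kg

CA = [HCO3⁻] + 2[CO3²⁻] = (α₁ + 2α₂)·DIC
At pH 8.01: [H⁺]/K1 = 10^-2.10 = 0.0079433, K2/[H⁺] = 10^-0.90 = 0.12589
α₁ = 1/(1 + 0.0079433 + 0.12589) = 1/1.1338 = 0.8820; α₂ = α₁·K2/[H⁺] = 0.1110
α₁ + 2α₂ = 1.1040
DIC = CA / (α₁ + 2α₂) = 2.12 / 1.1040 = 1.92 mmol/kg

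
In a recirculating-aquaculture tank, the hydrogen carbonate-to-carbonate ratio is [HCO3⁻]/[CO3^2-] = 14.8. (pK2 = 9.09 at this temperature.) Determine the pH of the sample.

From K2 = [H⁺][CO3^2-]/[HCO3⁻]:  pH = pK2 − log₁₀([HCO3⁻]/[CO3^2-])
log₁₀(14.8) = +1.170
pH = 9.09 − (+1.170) = 7.92

pH = 7.92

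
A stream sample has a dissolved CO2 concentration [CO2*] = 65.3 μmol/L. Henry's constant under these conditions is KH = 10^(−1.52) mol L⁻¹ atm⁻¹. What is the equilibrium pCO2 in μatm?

pCO2 = 2160 μatm

KH = 10^(−1.52) = 3.020×10^-2 mol L⁻¹ atm⁻¹
pCO2 = [CO2*]/KH = 65.3×10^-6 / 3.020×10^-2 = 2.16×10^-3 atm = 2160 μatm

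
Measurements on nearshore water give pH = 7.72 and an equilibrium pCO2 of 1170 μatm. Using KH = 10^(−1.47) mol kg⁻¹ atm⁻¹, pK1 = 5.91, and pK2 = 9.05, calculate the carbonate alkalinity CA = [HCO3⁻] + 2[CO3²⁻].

[CO2*] = KH · pCO2 = 10^(−1.47) × 1170×10^-6 = 3.964×10^-5 mol/kg
α₀ = 1/(1 + K1/[H⁺] + K1K2/[H⁺]²) = 1/(1 + 10^+1.81 + 10^+0.48) = 0.01458
DIC = [CO2*]/α₀ = 3.964×10^-5 / 0.01458 = 2.719 mmol/kg
CA = (α₁ + 2α₂)·DIC = (0.9414 + 2×0.04403) × 2.719 = 2.80 mmol/kg

CA = 2.80 mmol/kg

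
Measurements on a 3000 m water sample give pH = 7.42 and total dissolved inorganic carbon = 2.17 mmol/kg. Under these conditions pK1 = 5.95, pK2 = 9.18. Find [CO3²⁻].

α₂ = 1 / (1 + [H⁺]/K2 + [H⁺]²/(K1K2)) = 1 / (1 + 10^+1.76 + 10^+0.29)
   = 1 / (1 + 57.544 + 1.9498) = 1/60.494 = 0.01653
[CO3²⁻] = α₂ × DIC = 0.01653 × 2.17 = 0.0359 mmol/kg

[CO3²⁻] = 0.0359 mmol/kg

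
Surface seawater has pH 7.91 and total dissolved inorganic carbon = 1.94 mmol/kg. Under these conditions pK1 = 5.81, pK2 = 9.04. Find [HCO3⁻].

α₁ = 1 / (1 + [H⁺]/K1 + K2/[H⁺]) = 1 / (1 + 10^-2.10 + 10^-1.13)
   = 1 / (1 + 0.0079433 + 0.074131) = 1/1.0821 = 0.9242
[HCO3⁻] = α₁ × DIC = 0.9242 × 1.94 = 1.79 mmol/kg

[HCO3⁻] = 1.79 mmol/kg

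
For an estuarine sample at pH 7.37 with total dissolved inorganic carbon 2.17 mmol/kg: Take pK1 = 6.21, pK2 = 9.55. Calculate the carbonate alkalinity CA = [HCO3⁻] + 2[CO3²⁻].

CA = [HCO3⁻] + 2[CO3²⁻] = (α₁ + 2α₂)·DIC
At pH 7.37: [H⁺]/K1 = 10^-1.16 = 0.069183, K2/[H⁺] = 10^-2.18 = 0.0066069
α₁ = 1/(1 + 0.069183 + 0.0066069) = 1/1.0758 = 0.9295; α₂ = α₁·K2/[H⁺] = 0.006141
α₁ + 2α₂ = 0.9418
CA = 0.9418 × 2.17 = 2.04 mmol/kg

CA = 2.04 mmol/kg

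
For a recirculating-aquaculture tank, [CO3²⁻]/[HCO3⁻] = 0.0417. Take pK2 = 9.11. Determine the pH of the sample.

pH = 7.73

From K2 = [H⁺][CO3²⁻]/[HCO3⁻]:  pH = pK2 + log₁₀([CO3²⁻]/[HCO3⁻])
log₁₀(0.0417) = -1.380
pH = 9.11 + (-1.380) = 7.73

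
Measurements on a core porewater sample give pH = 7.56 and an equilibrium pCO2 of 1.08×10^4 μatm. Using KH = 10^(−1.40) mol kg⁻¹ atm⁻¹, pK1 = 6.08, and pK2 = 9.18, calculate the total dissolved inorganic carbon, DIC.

DIC = 13.7 mmol/kg

[CO2*] = KH · pCO2 = 10^(−1.40) × 1.08×10^4×10^-6 = 4.300×10^-4 mol/kg
α₀ = 1/(1 + K1/[H⁺] + K1K2/[H⁺]²) = 1/(1 + 10^+1.48 + 10^-0.14) = 0.03132
DIC = [CO2*]/α₀ = 4.300×10^-4 / 0.03132 = 13.7 mmol/kg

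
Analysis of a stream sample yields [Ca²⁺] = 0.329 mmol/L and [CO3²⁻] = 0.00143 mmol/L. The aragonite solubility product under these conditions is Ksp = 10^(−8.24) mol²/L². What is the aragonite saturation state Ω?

Ω = 0.0818

Ksp = 10^(−8.24) = 5.754×10^-9
Ω = [Ca²⁺][CO3²⁻]/Ksp = (0.329×10^-3)(0.00143×10^-3) / 5.754×10^-9 = 0.0818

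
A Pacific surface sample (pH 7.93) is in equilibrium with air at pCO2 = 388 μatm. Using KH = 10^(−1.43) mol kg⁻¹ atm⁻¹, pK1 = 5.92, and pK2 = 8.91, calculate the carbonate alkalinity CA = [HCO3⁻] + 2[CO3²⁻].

CA = 1.78 mmol/kg

[CO2*] = KH · pCO2 = 10^(−1.43) × 388×10^-6 = 1.442×10^-5 mol/kg
α₀ = 1/(1 + K1/[H⁺] + K1K2/[H⁺]²) = 1/(1 + 10^+2.01 + 10^+1.03) = 0.008769
DIC = [CO2*]/α₀ = 1.442×10^-5 / 0.008769 = 1.644 mmol/kg
CA = (α₁ + 2α₂)·DIC = (0.8973 + 2×0.09396) × 1.644 = 1.78 mmol/kg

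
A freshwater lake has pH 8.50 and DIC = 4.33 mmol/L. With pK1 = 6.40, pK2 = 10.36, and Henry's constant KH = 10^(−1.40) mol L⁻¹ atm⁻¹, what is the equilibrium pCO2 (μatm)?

pCO2 = 846 μatm

α₀ = 1 / (1 + K1/[H⁺] + K1K2/[H⁺]²) = 1 / (1 + 10^+2.10 + 10^+0.24)
   = 1 / (1 + 125.89 + 1.7378) = 1/128.63 = 0.007774
[CO2*] = α₀ × DIC = 0.007774 × 4.33 = 0.03366 mmol/L
pCO2 = [CO2*]/KH = 3.366×10^-5 / 3.981×10^-2 = 846 μatm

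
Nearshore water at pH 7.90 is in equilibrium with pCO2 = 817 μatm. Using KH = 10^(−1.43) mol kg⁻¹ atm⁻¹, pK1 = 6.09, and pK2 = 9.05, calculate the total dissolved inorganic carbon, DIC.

[CO2*] = KH · pCO2 = 10^(−1.43) × 817×10^-6 = 3.035×10^-5 mol/kg
α₀ = 1/(1 + K1/[H⁺] + K1K2/[H⁺]²) = 1/(1 + 10^+1.81 + 10^+0.66) = 0.01426
DIC = [CO2*]/α₀ = 3.035×10^-5 / 0.01426 = 2.13 mmol/kg

DIC = 2.13 mmol/kg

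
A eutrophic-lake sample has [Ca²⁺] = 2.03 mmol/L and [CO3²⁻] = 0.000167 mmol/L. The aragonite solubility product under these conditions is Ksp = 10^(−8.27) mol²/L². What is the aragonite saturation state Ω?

Ω = 0.0631

Ksp = 10^(−8.27) = 5.370×10^-9
Ω = [Ca²⁺][CO3²⁻]/Ksp = (2.03×10^-3)(0.000167×10^-3) / 5.370×10^-9 = 0.0631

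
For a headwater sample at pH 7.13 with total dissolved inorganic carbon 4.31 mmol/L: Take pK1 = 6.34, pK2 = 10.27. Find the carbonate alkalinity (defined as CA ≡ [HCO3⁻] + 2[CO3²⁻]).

CA = 3.71 mmol/L

CA = [HCO3⁻] + 2[CO3²⁻] = (α₁ + 2α₂)·DIC
At pH 7.13: [H⁺]/K1 = 10^-0.79 = 0.16218, K2/[H⁺] = 10^-3.14 = 0.00072444
α₁ = 1/(1 + 0.16218 + 0.00072444) = 1/1.1629 = 0.8599; α₂ = α₁·K2/[H⁺] = 0.0006230
α₁ + 2α₂ = 0.8612
CA = 0.8612 × 4.31 = 3.71 mmol/L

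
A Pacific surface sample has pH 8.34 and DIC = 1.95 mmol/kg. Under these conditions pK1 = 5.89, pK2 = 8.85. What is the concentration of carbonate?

α₂ = 1 / (1 + [H⁺]/K2 + [H⁺]²/(K1K2)) = 1 / (1 + 10^+0.51 + 10^-1.94)
   = 1 / (1 + 3.2359 + 0.011482) = 1/4.2474 = 0.2354
[CO3²⁻] = α₂ × DIC = 0.2354 × 1.95 = 0.459 mmol/kg

[CO3²⁻] = 0.459 mmol/kg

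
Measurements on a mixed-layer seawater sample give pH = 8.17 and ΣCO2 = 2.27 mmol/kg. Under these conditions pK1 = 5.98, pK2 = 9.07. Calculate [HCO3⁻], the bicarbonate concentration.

[HCO3⁻] = 2.00 mmol/kg

α₁ = 1 / (1 + [H⁺]/K1 + K2/[H⁺]) = 1 / (1 + 10^-2.19 + 10^-0.90)
   = 1 / (1 + 0.0064565 + 0.12589) = 1/1.1323 = 0.8831
[HCO3⁻] = α₁ × DIC = 0.8831 × 2.27 = 2.00 mmol/kg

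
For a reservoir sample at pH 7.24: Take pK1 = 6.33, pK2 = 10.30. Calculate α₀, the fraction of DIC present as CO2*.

α₀ = 0.109

α₀ = 1 / (1 + K1/[H⁺] + K1K2/[H⁺]²) = 1 / (1 + 10^+0.91 + 10^-2.15)
   = 1 / (1 + 8.1283 + 0.0070795) = 1/9.1354 = 0.1095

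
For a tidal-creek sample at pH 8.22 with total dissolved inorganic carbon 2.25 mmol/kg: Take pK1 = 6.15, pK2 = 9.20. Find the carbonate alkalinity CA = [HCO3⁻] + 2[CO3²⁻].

CA = 2.44 mmol/kg

CA = [HCO3⁻] + 2[CO3²⁻] = (α₁ + 2α₂)·DIC
At pH 8.22: [H⁺]/K1 = 10^-2.07 = 0.0085114, K2/[H⁺] = 10^-0.98 = 0.10471
α₁ = 1/(1 + 0.0085114 + 0.10471) = 1/1.1132 = 0.8983; α₂ = α₁·K2/[H⁺] = 0.09406
α₁ + 2α₂ = 1.0864
CA = 1.0864 × 2.25 = 2.44 mmol/kg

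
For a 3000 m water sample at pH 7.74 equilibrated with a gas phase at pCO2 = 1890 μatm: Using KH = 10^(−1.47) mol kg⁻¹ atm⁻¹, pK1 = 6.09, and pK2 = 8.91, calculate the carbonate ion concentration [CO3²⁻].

[CO3²⁻] = 0.193 mmol/kg

[CO2*] = KH · pCO2 = 10^(−1.47) × 1890×10^-6 = 6.404×10^-5 mol/kg
α₀ = 1/(1 + K1/[H⁺] + K1K2/[H⁺]²) = 1/(1 + 10^+1.65 + 10^+0.48) = 0.02054
DIC = [CO2*]/α₀ = 6.404×10^-5 / 0.02054 = 3.118 mmol/kg
[CO3²⁻] = α₂·DIC; α₂ = 0.06203, so [CO3²⁻] = 0.06203 × 3.118 = 0.193 mmol/kg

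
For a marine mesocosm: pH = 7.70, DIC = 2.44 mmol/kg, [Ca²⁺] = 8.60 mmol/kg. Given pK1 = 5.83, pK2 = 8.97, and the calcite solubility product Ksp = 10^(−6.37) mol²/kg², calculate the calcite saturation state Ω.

α₂ = 1 / (1 + [H⁺]/K2 + [H⁺]²/(K1K2)) = 1 / (1 + 10^+1.27 + 10^-0.60)
   = 1 / (1 + 18.621 + 0.25119) = 1/19.872 = 0.05032
[CO3²⁻] = α₂ × DIC = 0.05032 × 2.44 = 0.1228 mmol/kg
Ksp = 10^(−6.37) = 4.266×10^-7
Ω = [Ca²⁺][CO3²⁻]/Ksp = (8.60×10^-3)(1.228×10^-4) / 4.266×10^-7 = 2.48

Ω = 2.48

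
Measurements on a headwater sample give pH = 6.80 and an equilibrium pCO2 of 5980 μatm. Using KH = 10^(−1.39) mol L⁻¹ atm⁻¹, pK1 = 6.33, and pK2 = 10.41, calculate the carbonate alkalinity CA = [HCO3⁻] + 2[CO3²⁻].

CA = 0.719 mmol/L

[CO2*] = KH · pCO2 = 10^(−1.39) × 5980×10^-6 = 2.436×10^-4 mol/L
α₀ = 1/(1 + K1/[H⁺] + K1K2/[H⁺]²) = 1/(1 + 10^+0.47 + 10^-3.14) = 0.2530
DIC = [CO2*]/α₀ = 2.436×10^-4 / 0.2530 = 0.9627 mmol/L
CA = (α₁ + 2α₂)·DIC = (0.7468 + 2×0.0001833) × 0.9627 = 0.719 mmol/L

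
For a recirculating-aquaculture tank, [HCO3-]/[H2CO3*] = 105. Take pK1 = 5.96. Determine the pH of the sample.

pH = 7.98

From K1 = [H⁺][HCO3-]/[H2CO3*]:  pH = pK1 + log₁₀([HCO3-]/[H2CO3*])
log₁₀(105) = +2.021
pH = 5.96 + (+2.021) = 7.98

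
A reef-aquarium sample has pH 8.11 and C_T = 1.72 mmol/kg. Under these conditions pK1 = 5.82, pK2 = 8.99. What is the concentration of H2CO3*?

α₀ = 1 / (1 + K1/[H⁺] + K1K2/[H⁺]²) = 1 / (1 + 10^+2.29 + 10^+1.41)
   = 1 / (1 + 194.98 + 25.704) = 1/221.69 = 0.004511
[CO2*] = α₀ × DIC = 0.004511 × 1.72 = 0.00776 mmol/kg = 7.76 μmol/kg

[CO2*] = 7.76 μmol/kg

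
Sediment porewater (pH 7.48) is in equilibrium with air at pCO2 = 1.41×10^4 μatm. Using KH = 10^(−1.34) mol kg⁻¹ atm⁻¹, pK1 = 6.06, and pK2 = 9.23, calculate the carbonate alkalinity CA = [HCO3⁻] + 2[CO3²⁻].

[CO2*] = KH · pCO2 = 10^(−1.34) × 1.41×10^4×10^-6 = 6.445×10^-4 mol/kg
α₀ = 1/(1 + K1/[H⁺] + K1K2/[H⁺]²) = 1/(1 + 10^+1.42 + 10^-0.33) = 0.03601
DIC = [CO2*]/α₀ = 6.445×10^-4 / 0.03601 = 17.90 mmol/kg
CA = (α₁ + 2α₂)·DIC = (0.9471 + 2×0.01684) × 17.90 = 17.6 mmol/kg

CA = 17.6 mmol/kg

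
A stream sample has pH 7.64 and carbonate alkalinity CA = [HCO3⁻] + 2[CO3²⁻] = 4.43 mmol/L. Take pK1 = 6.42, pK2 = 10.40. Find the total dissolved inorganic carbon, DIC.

DIC = 4.69 mmol/L

CA = [HCO3⁻] + 2[CO3²⁻] = (α₁ + 2α₂)·DIC
At pH 7.64: [H⁺]/K1 = 10^-1.22 = 0.060256, K2/[H⁺] = 10^-2.76 = 0.0017378
α₁ = 1/(1 + 0.060256 + 0.0017378) = 1/1.0620 = 0.9416; α₂ = α₁·K2/[H⁺] = 0.001636
α₁ + 2α₂ = 0.9449
DIC = CA / (α₁ + 2α₂) = 4.43 / 0.9449 = 4.69 mmol/L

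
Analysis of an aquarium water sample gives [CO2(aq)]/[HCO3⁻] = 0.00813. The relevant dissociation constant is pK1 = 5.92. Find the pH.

pH = 8.01

From K1 = [H⁺][HCO3⁻]/[CO2(aq)]:  pH = pK1 − log₁₀([CO2(aq)]/[HCO3⁻])
log₁₀(0.00813) = -2.090
pH = 5.92 − (-2.090) = 8.01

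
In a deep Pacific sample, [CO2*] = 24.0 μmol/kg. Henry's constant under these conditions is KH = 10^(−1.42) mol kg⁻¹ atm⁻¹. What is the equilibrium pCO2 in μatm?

KH = 10^(−1.42) = 3.802×10^-2 mol kg⁻¹ atm⁻¹
pCO2 = [CO2*]/KH = 24.0×10^-6 / 3.802×10^-2 = 6.31×10^-4 atm = 631 μatm

pCO2 = 631 μatm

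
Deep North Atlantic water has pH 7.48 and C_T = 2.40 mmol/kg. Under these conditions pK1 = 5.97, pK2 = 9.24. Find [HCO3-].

[HCO3⁻] = 2.29 mmol/kg

α₁ = 1 / (1 + [H⁺]/K1 + K2/[H⁺]) = 1 / (1 + 10^-1.51 + 10^-1.76)
   = 1 / (1 + 0.030903 + 0.017378) = 1/1.0483 = 0.9539
[HCO3⁻] = α₁ × DIC = 0.9539 × 2.40 = 2.29 mmol/kg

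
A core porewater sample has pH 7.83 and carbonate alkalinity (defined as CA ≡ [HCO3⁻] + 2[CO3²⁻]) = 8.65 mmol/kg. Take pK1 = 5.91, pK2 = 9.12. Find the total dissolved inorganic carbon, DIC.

DIC = 8.34 mmol/kg

CA = [HCO3⁻] + 2[CO3²⁻] = (α₁ + 2α₂)·DIC
At pH 7.83: [H⁺]/K1 = 10^-1.92 = 0.012023, K2/[H⁺] = 10^-1.29 = 0.051286
α₁ = 1/(1 + 0.012023 + 0.051286) = 1/1.0633 = 0.9405; α₂ = α₁·K2/[H⁺] = 0.04823
α₁ + 2α₂ = 1.0369
DIC = CA / (α₁ + 2α₂) = 8.65 / 1.0369 = 8.34 mmol/kg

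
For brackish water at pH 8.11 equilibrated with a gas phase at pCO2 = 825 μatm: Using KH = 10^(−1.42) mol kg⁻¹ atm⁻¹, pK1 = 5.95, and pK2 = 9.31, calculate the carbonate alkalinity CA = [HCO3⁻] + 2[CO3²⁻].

CA = 5.11 mmol/kg

[CO2*] = KH · pCO2 = 10^(−1.42) × 825×10^-6 = 3.137×10^-5 mol/kg
α₀ = 1/(1 + K1/[H⁺] + K1K2/[H⁺]²) = 1/(1 + 10^+2.16 + 10^+0.96) = 0.006466
DIC = [CO2*]/α₀ = 3.137×10^-5 / 0.006466 = 4.851 mmol/kg
CA = (α₁ + 2α₂)·DIC = (0.9346 + 2×0.05897) × 4.851 = 5.11 mmol/kg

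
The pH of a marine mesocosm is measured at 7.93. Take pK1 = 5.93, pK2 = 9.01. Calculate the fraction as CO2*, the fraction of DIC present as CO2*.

α₀ = 0.00915

α₀ = 1 / (1 + K1/[H⁺] + K1K2/[H⁺]²) = 1 / (1 + 10^+2.00 + 10^+0.92)
   = 1 / (1 + 100.00 + 8.3176) = 1/109.32 = 0.009148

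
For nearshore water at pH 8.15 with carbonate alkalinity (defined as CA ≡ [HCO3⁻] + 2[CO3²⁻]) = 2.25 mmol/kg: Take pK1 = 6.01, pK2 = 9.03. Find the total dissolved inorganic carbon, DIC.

DIC = 2.03 mmol/kg

CA = [HCO3⁻] + 2[CO3²⁻] = (α₁ + 2α₂)·DIC
At pH 8.15: [H⁺]/K1 = 10^-2.14 = 0.0072444, K2/[H⁺] = 10^-0.88 = 0.13183
α₁ = 1/(1 + 0.0072444 + 0.13183) = 1/1.1391 = 0.8779; α₂ = α₁·K2/[H⁺] = 0.1157
α₁ + 2α₂ = 1.1094
DIC = CA / (α₁ + 2α₂) = 2.25 / 1.1094 = 2.03 mmol/kg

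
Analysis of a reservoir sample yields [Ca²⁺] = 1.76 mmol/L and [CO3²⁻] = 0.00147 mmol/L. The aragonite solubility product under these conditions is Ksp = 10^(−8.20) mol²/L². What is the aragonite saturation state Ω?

Ksp = 10^(−8.20) = 6.310×10^-9
Ω = [Ca²⁺][CO3²⁻]/Ksp = (1.76×10^-3)(0.00147×10^-3) / 6.310×10^-9 = 0.410

Ω = 0.410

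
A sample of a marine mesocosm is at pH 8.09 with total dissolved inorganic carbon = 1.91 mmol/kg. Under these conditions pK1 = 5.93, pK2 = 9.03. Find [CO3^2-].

α₂ = 1 / (1 + [H⁺]/K2 + [H⁺]²/(K1K2)) = 1 / (1 + 10^+0.94 + 10^-1.22)
   = 1 / (1 + 8.7096 + 0.060256) = 1/9.7699 = 0.1024
[CO3²⁻] = α₂ × DIC = 0.1024 × 1.91 = 0.195 mmol/kg

[CO3²⁻] = 0.195 mmol/kg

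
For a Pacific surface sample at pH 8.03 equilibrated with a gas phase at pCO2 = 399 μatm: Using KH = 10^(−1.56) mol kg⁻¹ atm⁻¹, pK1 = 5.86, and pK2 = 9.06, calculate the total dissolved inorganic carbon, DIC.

[CO2*] = KH · pCO2 = 10^(−1.56) × 399×10^-6 = 1.099×10^-5 mol/kg
α₀ = 1/(1 + K1/[H⁺] + K1K2/[H⁺]²) = 1/(1 + 10^+2.17 + 10^+1.14) = 0.006146
DIC = [CO2*]/α₀ = 1.099×10^-5 / 0.006146 = 1.79 mmol/kg

DIC = 1.79 mmol/kg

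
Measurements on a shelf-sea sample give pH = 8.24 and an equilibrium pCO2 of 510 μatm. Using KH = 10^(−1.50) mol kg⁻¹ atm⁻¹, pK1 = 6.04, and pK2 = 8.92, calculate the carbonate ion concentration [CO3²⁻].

[CO3²⁻] = 0.534 mmol/kg

[CO2*] = KH · pCO2 = 10^(−1.50) × 510×10^-6 = 1.613×10^-5 mol/kg
α₀ = 1/(1 + K1/[H⁺] + K1K2/[H⁺]²) = 1/(1 + 10^+2.20 + 10^+1.52) = 0.005192
DIC = [CO2*]/α₀ = 1.613×10^-5 / 0.005192 = 3.106 mmol/kg
[CO3²⁻] = α₂·DIC; α₂ = 0.1719, so [CO3²⁻] = 0.1719 × 3.106 = 0.534 mmol/kg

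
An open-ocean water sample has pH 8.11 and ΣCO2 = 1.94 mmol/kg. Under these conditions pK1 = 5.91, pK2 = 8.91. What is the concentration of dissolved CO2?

[CO2*] = 10.5 μmol/kg

α₀ = 1 / (1 + K1/[H⁺] + K1K2/[H⁺]²) = 1 / (1 + 10^+2.20 + 10^+1.40)
   = 1 / (1 + 158.49 + 25.119) = 1/184.61 = 0.005417
[CO2*] = α₀ × DIC = 0.005417 × 1.94 = 0.0105 mmol/kg = 10.5 μmol/kg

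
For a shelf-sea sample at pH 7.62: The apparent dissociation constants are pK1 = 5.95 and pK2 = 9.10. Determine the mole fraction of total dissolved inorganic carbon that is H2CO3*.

α₀ = 0.0203

α₀ = 1 / (1 + K1/[H⁺] + K1K2/[H⁺]²) = 1 / (1 + 10^+1.67 + 10^+0.19)
   = 1 / (1 + 46.774 + 1.5488) = 1/49.322 = 0.02027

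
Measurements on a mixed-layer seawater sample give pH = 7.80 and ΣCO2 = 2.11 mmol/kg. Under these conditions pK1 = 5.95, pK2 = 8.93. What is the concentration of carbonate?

[CO3²⁻] = 0.144 mmol/kg

α₂ = 1 / (1 + [H⁺]/K2 + [H⁺]²/(K1K2)) = 1 / (1 + 10^+1.13 + 10^-0.72)
   = 1 / (1 + 13.490 + 0.19055) = 1/14.680 = 0.06812
[CO3²⁻] = α₂ × DIC = 0.06812 × 2.11 = 0.144 mmol/kg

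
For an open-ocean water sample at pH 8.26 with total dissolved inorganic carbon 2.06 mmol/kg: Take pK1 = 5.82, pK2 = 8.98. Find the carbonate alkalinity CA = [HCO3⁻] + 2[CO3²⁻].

CA = 2.38 mmol/kg

CA = [HCO3⁻] + 2[CO3²⁻] = (α₁ + 2α₂)·DIC
At pH 8.26: [H⁺]/K1 = 10^-2.44 = 0.0036308, K2/[H⁺] = 10^-0.72 = 0.19055
α₁ = 1/(1 + 0.0036308 + 0.19055) = 1/1.1942 = 0.8374; α₂ = α₁·K2/[H⁺] = 0.1596
α₁ + 2α₂ = 1.1565
CA = 1.1565 × 2.06 = 2.38 mmol/kg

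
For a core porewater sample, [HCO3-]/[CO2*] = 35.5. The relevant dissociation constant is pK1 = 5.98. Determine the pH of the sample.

pH = 7.53

From K1 = [H⁺][HCO3-]/[CO2*]:  pH = pK1 + log₁₀([HCO3-]/[CO2*])
log₁₀(35.5) = +1.550
pH = 5.98 + (+1.550) = 7.53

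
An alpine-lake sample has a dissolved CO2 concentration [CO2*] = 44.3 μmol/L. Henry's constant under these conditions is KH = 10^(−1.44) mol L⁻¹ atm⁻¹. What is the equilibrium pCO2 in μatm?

KH = 10^(−1.44) = 3.631×10^-2 mol L⁻¹ atm⁻¹
pCO2 = [CO2*]/KH = 44.3×10^-6 / 3.631×10^-2 = 1.22×10^-3 atm = 1220 μatm

pCO2 = 1220 μatm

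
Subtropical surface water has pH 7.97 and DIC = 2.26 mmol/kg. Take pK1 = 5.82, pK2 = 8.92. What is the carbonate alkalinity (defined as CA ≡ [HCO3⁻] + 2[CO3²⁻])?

CA = 2.47 mmol/kg

CA = [HCO3⁻] + 2[CO3²⁻] = (α₁ + 2α₂)·DIC
At pH 7.97: [H⁺]/K1 = 10^-2.15 = 0.0070795, K2/[H⁺] = 10^-0.95 = 0.11220
α₁ = 1/(1 + 0.0070795 + 0.11220) = 1/1.1193 = 0.8934; α₂ = α₁·K2/[H⁺] = 0.1002
α₁ + 2α₂ = 1.0939
CA = 1.0939 × 2.26 = 2.47 mmol/kg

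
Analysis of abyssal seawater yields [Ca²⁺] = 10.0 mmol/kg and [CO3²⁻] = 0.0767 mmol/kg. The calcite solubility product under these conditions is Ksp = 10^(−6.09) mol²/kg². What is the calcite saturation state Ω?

Ksp = 10^(−6.09) = 8.128×10^-7
Ω = [Ca²⁺][CO3²⁻]/Ksp = (10.0×10^-3)(0.0767×10^-3) / 8.128×10^-7 = 0.944

Ω = 0.944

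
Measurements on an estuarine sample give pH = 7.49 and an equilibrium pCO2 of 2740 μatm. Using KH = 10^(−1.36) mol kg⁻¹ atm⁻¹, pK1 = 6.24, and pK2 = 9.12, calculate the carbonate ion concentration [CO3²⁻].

[CO2*] = KH · pCO2 = 10^(−1.36) × 2740×10^-6 = 1.196×10^-4 mol/kg
α₀ = 1/(1 + K1/[H⁺] + K1K2/[H⁺]²) = 1/(1 + 10^+1.25 + 10^-0.38) = 0.05208
DIC = [CO2*]/α₀ = 1.196×10^-4 / 0.05208 = 2.296 mmol/kg
[CO3²⁻] = α₂·DIC; α₂ = 0.02171, so [CO3²⁻] = 0.02171 × 2.296 = 0.0499 mmol/kg

[CO3²⁻] = 0.0499 mmol/kg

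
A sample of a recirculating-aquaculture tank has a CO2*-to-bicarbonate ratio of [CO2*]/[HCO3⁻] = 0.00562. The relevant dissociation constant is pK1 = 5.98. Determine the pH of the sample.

pH = 8.23

From K1 = [H⁺][HCO3⁻]/[CO2*]:  pH = pK1 − log₁₀([CO2*]/[HCO3⁻])
log₁₀(0.00562) = -2.250
pH = 5.98 − (-2.250) = 8.23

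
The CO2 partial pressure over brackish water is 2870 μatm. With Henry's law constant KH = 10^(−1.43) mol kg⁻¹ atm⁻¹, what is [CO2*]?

KH = 10^(−1.43) = 3.715×10^-2 mol kg⁻¹ atm⁻¹
[CO2*] = KH · pCO2 = 3.715×10^-2 × 2870×10^-6 atm = 1.07×10^-4 mol/kg

[CO2*] = 107 μmol/kg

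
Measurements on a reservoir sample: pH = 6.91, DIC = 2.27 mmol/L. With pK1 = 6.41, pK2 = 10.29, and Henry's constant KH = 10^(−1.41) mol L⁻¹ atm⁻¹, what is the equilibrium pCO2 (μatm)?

α₀ = 1 / (1 + K1/[H⁺] + K1K2/[H⁺]²) = 1 / (1 + 10^+0.50 + 10^-2.88)
   = 1 / (1 + 3.1623 + 0.0013183) = 1/4.1636 = 0.2402
[CO2*] = α₀ × DIC = 0.2402 × 2.27 = 0.5452 mmol/L
pCO2 = [CO2*]/KH = 5.452×10^-4 / 3.890×10^-2 = 1.40×10^4 μatm

pCO2 = 1.40×10^4 μatm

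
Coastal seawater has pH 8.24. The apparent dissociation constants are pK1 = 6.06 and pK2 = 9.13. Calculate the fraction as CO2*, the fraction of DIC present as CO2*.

α₀ = 0.00582

α₀ = 1 / (1 + K1/[H⁺] + K1K2/[H⁺]²) = 1 / (1 + 10^+2.18 + 10^+1.29)
   = 1 / (1 + 151.36 + 19.498) = 1/171.85 = 0.005819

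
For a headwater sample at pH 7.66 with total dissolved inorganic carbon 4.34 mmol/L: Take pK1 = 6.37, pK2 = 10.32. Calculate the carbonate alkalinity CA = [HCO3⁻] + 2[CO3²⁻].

CA = [HCO3⁻] + 2[CO3²⁻] = (α₁ + 2α₂)·DIC
At pH 7.66: [H⁺]/K1 = 10^-1.29 = 0.051286, K2/[H⁺] = 10^-2.66 = 0.0021878
α₁ = 1/(1 + 0.051286 + 0.0021878) = 1/1.0535 = 0.9492; α₂ = α₁·K2/[H⁺] = 0.002077
α₁ + 2α₂ = 0.9534
CA = 0.9534 × 4.34 = 4.14 mmol/L

CA = 4.14 mmol/L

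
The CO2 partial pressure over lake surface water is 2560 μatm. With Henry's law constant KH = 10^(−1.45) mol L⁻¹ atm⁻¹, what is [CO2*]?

KH = 10^(−1.45) = 3.548×10^-2 mol L⁻¹ atm⁻¹
[CO2*] = KH · pCO2 = 3.548×10^-2 × 2560×10^-6 atm = 9.08×10^-5 mol/L

[CO2*] = 90.8 μmol/L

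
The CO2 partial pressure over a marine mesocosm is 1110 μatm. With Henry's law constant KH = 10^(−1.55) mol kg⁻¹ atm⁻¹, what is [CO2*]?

[CO2*] = 31.3 μmol/kg

KH = 10^(−1.55) = 2.818×10^-2 mol kg⁻¹ atm⁻¹
[CO2*] = KH · pCO2 = 2.818×10^-2 × 1110×10^-6 atm = 3.13×10^-5 mol/kg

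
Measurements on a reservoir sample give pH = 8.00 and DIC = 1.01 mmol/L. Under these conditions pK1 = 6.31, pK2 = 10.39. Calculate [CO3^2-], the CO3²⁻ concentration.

α₂ = 1 / (1 + [H⁺]/K2 + [H⁺]²/(K1K2)) = 1 / (1 + 10^+2.39 + 10^+0.70)
   = 1 / (1 + 245.47 + 5.0119) = 1/251.48 = 0.003976
[CO3²⁻] = α₂ × DIC = 0.003976 × 1.01 = 0.00402 mmol/L = 4.02 μmol/L

[CO3²⁻] = 4.02 μmol/L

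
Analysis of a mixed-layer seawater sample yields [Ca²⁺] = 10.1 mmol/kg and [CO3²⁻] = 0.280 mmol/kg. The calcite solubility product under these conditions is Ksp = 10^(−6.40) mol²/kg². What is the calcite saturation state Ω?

Ksp = 10^(−6.40) = 3.981×10^-7
Ω = [Ca²⁺][CO3²⁻]/Ksp = (10.1×10^-3)(0.280×10^-3) / 3.981×10^-7 = 7.10

Ω = 7.10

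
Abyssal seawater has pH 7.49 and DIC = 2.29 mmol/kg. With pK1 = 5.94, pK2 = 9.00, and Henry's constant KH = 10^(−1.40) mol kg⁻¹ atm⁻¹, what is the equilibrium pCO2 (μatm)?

pCO2 = 1530 μatm

α₀ = 1 / (1 + K1/[H⁺] + K1K2/[H⁺]²) = 1 / (1 + 10^+1.55 + 10^+0.04)
   = 1 / (1 + 35.481 + 1.0965) = 1/37.578 = 0.02661
[CO2*] = α₀ × DIC = 0.02661 × 2.29 = 0.06094 mmol/kg
pCO2 = [CO2*]/KH = 6.094×10^-5 / 3.981×10^-2 = 1530 μatm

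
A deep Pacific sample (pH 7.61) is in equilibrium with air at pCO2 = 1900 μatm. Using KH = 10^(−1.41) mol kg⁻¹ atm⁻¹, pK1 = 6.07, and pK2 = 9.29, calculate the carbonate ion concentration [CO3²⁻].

[CO3²⁻] = 0.0535 mmol/kg

[CO2*] = KH · pCO2 = 10^(−1.41) × 1900×10^-6 = 7.392×10^-5 mol/kg
α₀ = 1/(1 + K1/[H⁺] + K1K2/[H⁺]²) = 1/(1 + 10^+1.54 + 10^-0.14) = 0.02747
DIC = [CO2*]/α₀ = 7.392×10^-5 / 0.02747 = 2.690 mmol/kg
[CO3²⁻] = α₂·DIC; α₂ = 0.01990, so [CO3²⁻] = 0.01990 × 2.690 = 0.0535 mmol/kg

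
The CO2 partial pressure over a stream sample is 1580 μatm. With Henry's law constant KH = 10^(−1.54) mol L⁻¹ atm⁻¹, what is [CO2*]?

[CO2*] = 45.6 μmol/L

KH = 10^(−1.54) = 2.884×10^-2 mol L⁻¹ atm⁻¹
[CO2*] = KH · pCO2 = 2.884×10^-2 × 1580×10^-6 atm = 4.56×10^-5 mol/L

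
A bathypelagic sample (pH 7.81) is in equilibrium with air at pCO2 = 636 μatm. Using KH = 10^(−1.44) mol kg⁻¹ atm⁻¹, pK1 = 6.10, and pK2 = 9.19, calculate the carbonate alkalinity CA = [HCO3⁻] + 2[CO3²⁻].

[CO2*] = KH · pCO2 = 10^(−1.44) × 636×10^-6 = 2.309×10^-5 mol/kg
α₀ = 1/(1 + K1/[H⁺] + K1K2/[H⁺]²) = 1/(1 + 10^+1.71 + 10^+0.33) = 0.01837
DIC = [CO2*]/α₀ = 2.309×10^-5 / 0.01837 = 1.257 mmol/kg
CA = (α₁ + 2α₂)·DIC = (0.9423 + 2×0.03928) × 1.257 = 1.28 mmol/kg

CA = 1.28 mmol/kg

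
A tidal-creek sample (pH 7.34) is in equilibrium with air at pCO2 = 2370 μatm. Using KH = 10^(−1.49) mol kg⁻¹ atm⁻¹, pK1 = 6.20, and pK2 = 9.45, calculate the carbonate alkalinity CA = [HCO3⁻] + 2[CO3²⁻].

[CO2*] = KH · pCO2 = 10^(−1.49) × 2370×10^-6 = 7.669×10^-5 mol/kg
α₀ = 1/(1 + K1/[H⁺] + K1K2/[H⁺]²) = 1/(1 + 10^+1.14 + 10^-0.97) = 0.06706
DIC = [CO2*]/α₀ = 7.669×10^-5 / 0.06706 = 1.144 mmol/kg
CA = (α₁ + 2α₂)·DIC = (0.9257 + 2×0.007186) × 1.144 = 1.08 mmol/kg

CA = 1.08 mmol/kg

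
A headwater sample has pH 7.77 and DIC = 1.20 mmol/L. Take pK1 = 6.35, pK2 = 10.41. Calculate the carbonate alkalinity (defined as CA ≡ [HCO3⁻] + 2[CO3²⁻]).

CA = 1.16 mmol/L

CA = [HCO3⁻] + 2[CO3²⁻] = (α₁ + 2α₂)·DIC
At pH 7.77: [H⁺]/K1 = 10^-1.42 = 0.038019, K2/[H⁺] = 10^-2.64 = 0.0022909
α₁ = 1/(1 + 0.038019 + 0.0022909) = 1/1.0403 = 0.9613; α₂ = α₁·K2/[H⁺] = 0.002202
α₁ + 2α₂ = 0.9657
CA = 0.9657 × 1.20 = 1.16 mmol/L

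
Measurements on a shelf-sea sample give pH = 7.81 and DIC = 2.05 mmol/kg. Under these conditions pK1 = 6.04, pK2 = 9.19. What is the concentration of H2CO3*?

α₀ = 1 / (1 + K1/[H⁺] + K1K2/[H⁺]²) = 1 / (1 + 10^+1.77 + 10^+0.39)
   = 1 / (1 + 58.884 + 2.4547) = 1/62.339 = 0.01604
[CO2*] = α₀ × DIC = 0.01604 × 2.05 = 0.0329 mmol/kg

[CO2*] = 0.0329 mmol/kg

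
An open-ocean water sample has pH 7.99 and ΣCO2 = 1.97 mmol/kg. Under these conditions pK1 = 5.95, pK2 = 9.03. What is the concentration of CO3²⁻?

α₂ = 1 / (1 + [H⁺]/K2 + [H⁺]²/(K1K2)) = 1 / (1 + 10^+1.04 + 10^-1.00)
   = 1 / (1 + 10.965 + 0.10000) = 1/12.065 = 0.08289
[CO3²⁻] = α₂ × DIC = 0.08289 × 1.97 = 0.163 mmol/kg

[CO3²⁻] = 0.163 mmol/kg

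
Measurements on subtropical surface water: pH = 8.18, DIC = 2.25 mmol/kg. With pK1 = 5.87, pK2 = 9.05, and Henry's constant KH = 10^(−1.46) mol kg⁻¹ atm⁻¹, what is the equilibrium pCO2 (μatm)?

pCO2 = 279 μatm

α₀ = 1 / (1 + K1/[H⁺] + K1K2/[H⁺]²) = 1 / (1 + 10^+2.31 + 10^+1.44)
   = 1 / (1 + 204.17 + 27.542) = 1/232.72 = 0.004297
[CO2*] = α₀ × DIC = 0.004297 × 2.25 = 0.009668 mmol/kg = 9.668 μmol/kg
pCO2 = [CO2*]/KH = 9.668×10^-6 / 3.467×10^-2 = 279 μatm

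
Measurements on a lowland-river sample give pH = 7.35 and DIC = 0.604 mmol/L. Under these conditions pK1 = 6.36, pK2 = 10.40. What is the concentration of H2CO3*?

α₀ = 1 / (1 + K1/[H⁺] + K1K2/[H⁺]²) = 1 / (1 + 10^+0.99 + 10^-2.06)
   = 1 / (1 + 9.7724 + 0.0087096) = 1/10.781 = 0.09276
[CO2*] = α₀ × DIC = 0.09276 × 0.604 = 0.0560 mmol/L

[CO2*] = 0.0560 mmol/L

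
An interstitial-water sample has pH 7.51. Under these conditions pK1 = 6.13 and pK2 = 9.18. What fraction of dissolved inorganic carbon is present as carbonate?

α₂ = 0.0201

α₂ = 1 / (1 + [H⁺]/K2 + [H⁺]²/(K1K2)) = 1 / (1 + 10^+1.67 + 10^+0.29)
   = 1 / (1 + 46.774 + 1.9498) = 1/49.723 = 0.02011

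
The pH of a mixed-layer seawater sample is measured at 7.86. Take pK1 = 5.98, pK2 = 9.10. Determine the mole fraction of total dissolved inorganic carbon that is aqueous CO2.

α₀ = 1 / (1 + K1/[H⁺] + K1K2/[H⁺]²) = 1 / (1 + 10^+1.88 + 10^+0.64)
   = 1 / (1 + 75.858 + 4.3652) = 1/81.223 = 0.01231

α₀ = 0.0123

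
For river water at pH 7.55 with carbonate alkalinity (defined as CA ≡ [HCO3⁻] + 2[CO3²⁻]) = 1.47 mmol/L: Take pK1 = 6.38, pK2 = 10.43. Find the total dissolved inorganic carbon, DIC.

DIC = 1.57 mmol/L

CA = [HCO3⁻] + 2[CO3²⁻] = (α₁ + 2α₂)·DIC
At pH 7.55: [H⁺]/K1 = 10^-1.17 = 0.067608, K2/[H⁺] = 10^-2.88 = 0.0013183
α₁ = 1/(1 + 0.067608 + 0.0013183) = 1/1.0689 = 0.9355; α₂ = α₁·K2/[H⁺] = 0.001233
α₁ + 2α₂ = 0.9380
DIC = CA / (α₁ + 2α₂) = 1.47 / 0.9380 = 1.57 mmol/L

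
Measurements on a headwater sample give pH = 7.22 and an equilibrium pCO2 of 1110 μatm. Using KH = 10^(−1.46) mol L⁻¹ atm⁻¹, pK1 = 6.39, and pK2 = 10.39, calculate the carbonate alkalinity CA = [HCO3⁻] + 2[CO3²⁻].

CA = 0.261 mmol/L

[CO2*] = KH · pCO2 = 10^(−1.46) × 1110×10^-6 = 3.849×10^-5 mol/L
α₀ = 1/(1 + K1/[H⁺] + K1K2/[H⁺]²) = 1/(1 + 10^+0.83 + 10^-2.34) = 0.1288
DIC = [CO2*]/α₀ = 3.849×10^-5 / 0.1288 = 0.2989 mmol/L
CA = (α₁ + 2α₂)·DIC = (0.8706 + 2×0.0005886) × 0.2989 = 0.261 mmol/L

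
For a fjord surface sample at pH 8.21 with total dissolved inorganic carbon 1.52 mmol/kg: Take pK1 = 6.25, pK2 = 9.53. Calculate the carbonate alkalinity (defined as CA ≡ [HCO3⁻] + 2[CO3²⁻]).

CA = 1.57 mmol/kg

CA = [HCO3⁻] + 2[CO3²⁻] = (α₁ + 2α₂)·DIC
At pH 8.21: [H⁺]/K1 = 10^-1.96 = 0.010965, K2/[H⁺] = 10^-1.32 = 0.047863
α₁ = 1/(1 + 0.010965 + 0.047863) = 1/1.0588 = 0.9444; α₂ = α₁·K2/[H⁺] = 0.04520
α₁ + 2α₂ = 1.0348
CA = 1.0348 × 1.52 = 1.57 mmol/kg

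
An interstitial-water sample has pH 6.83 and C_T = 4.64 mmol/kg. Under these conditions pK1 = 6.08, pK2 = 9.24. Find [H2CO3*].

[CO2*] = 0.698 mmol/kg

α₀ = 1 / (1 + K1/[H⁺] + K1K2/[H⁺]²) = 1 / (1 + 10^+0.75 + 10^-1.66)
   = 1 / (1 + 5.6234 + 0.021878) = 1/6.6453 = 0.1505
[CO2*] = α₀ × DIC = 0.1505 × 4.64 = 0.698 mmol/kg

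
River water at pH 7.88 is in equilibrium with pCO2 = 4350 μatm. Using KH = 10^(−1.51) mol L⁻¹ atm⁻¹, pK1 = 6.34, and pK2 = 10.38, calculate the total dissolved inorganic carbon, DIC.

DIC = 4.81 mmol/L

[CO2*] = KH · pCO2 = 10^(−1.51) × 4350×10^-6 = 1.344×10^-4 mol/L
α₀ = 1/(1 + K1/[H⁺] + K1K2/[H⁺]²) = 1/(1 + 10^+1.54 + 10^-0.96) = 0.02795
DIC = [CO2*]/α₀ = 1.344×10^-4 / 0.02795 = 4.81 mmol/L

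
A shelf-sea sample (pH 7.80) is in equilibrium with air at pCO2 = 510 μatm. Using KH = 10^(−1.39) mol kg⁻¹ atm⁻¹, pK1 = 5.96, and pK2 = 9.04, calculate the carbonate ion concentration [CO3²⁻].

[CO3²⁻] = 0.0827 mmol/kg

[CO2*] = KH · pCO2 = 10^(−1.39) × 510×10^-6 = 2.078×10^-5 mol/kg
α₀ = 1/(1 + K1/[H⁺] + K1K2/[H⁺]²) = 1/(1 + 10^+1.84 + 10^+0.60) = 0.01348
DIC = [CO2*]/α₀ = 2.078×10^-5 / 0.01348 = 1.541 mmol/kg
[CO3²⁻] = α₂·DIC; α₂ = 0.05368, so [CO3²⁻] = 0.05368 × 1.541 = 0.0827 mmol/kg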